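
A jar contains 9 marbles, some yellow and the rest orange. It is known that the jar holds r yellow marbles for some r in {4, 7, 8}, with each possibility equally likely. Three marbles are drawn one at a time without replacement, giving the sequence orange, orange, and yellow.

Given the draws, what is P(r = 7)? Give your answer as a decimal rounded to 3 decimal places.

Compute the likelihood of the observed sequence for each case: P(data | r = 4) = (5/9)(4/8)(4/7) = 10/63; P(data | r = 7) = (2/9)(1/8)(7/7) = 1/36; P(data | r = 8) = (1/9)(0/8) = 0.
Multiplying each by its prior: 1/3 · 10/63 = 10/189, 1/3 · 1/36 = 1/108, 1/3 · 0 = 0; with total 47/756.
By Bayes' rule, P(r = 7 | data) = (1/108) / (47/756) = 7/47.

0.149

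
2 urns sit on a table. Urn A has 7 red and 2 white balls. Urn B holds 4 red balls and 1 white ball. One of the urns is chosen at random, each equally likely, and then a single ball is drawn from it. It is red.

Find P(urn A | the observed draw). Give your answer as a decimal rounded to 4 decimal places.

For each hypothesis, P(data | H) works out to: P(data | urn A) = (7/9) = 7/9; P(data | urn B) = (4/5) = 4/5.
The prior-weighted likelihoods are 1/2 · 7/9 = 7/18, 1/2 · 4/5 = 2/5; summing to 71/90.
So P(urn A | data) = (7/18) / (71/90) = 35/71.

0.4930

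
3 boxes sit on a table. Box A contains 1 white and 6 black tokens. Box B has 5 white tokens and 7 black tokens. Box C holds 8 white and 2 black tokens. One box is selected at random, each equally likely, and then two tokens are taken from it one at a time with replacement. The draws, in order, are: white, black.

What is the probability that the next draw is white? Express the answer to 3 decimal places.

0.470

Compute the likelihood of the observed sequence for each case: P(data | box A) = (1/7)(6/7) = 0.12245; P(data | box B) = (5/12)(7/12) = 0.24306; P(data | box C) = (8/10)(2/10) = 0.16.
Multiplying each by its prior: 1/3 · 0.12245 = 0.040816, 1/3 · 0.24306 = 0.081019, 1/3 · 0.16 = 0.053333; these sum to 0.17517.
Normalising, the posterior is P(box A | data) = 0.23301, P(box B | data) = 0.46252, P(box C | data) = 0.30447.
So P(white next | data) = Σ P(white next | H) P(H | data) = (1/7)(0.23301) + (5/12)(0.46252) + (4/5)(0.30447) = 0.46958.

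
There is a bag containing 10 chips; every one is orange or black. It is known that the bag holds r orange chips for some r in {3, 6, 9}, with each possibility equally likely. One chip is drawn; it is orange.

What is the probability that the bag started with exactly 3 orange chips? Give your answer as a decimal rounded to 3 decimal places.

The likelihood of this draw under each hypothesis: P(data | r = 3) = (3/10) = 3/10; P(data | r = 6) = (6/10) = 3/5; P(data | r = 9) = (9/10) = 9/10.
Weighting by the prior gives 1/3 · 3/10 = 1/10, 1/3 · 3/5 = 1/5, 1/3 · 9/10 = 3/10; with total 3/5.
By Bayes' rule, P(r = 3 | data) = (1/10) / (3/5) = 1/6.

0.167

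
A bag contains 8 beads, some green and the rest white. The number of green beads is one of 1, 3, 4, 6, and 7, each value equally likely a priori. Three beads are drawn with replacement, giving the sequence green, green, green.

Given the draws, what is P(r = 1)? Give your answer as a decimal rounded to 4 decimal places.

For each hypothesis, P(data | H) works out to: P(data | r = 1) = (1/8)(1/8)(1/8) = 0.0019531; P(data | r = 3) = (3/8)(3/8)(3/8) = 0.052734; P(data | r = 4) = (4/8)(4/8)(4/8) = 0.125; P(data | r = 6) = (6/8)(6/8)(6/8) = 0.42188; P(data | r = 7) = (7/8)(7/8)(7/8) = 0.66992.
The prior-weighted likelihoods are 1/5 · 0.0019531 = 0.00039063, 1/5 · 0.052734 = 0.010547, 1/5 · 0.125 = 0.025, 1/5 · 0.42188 = 0.084375, 1/5 · 0.66992 = 0.13398; with total 0.2543.
Hence P(r = 1 | data) = (0.00039063) / (0.2543) = 0.0015361.

0.0015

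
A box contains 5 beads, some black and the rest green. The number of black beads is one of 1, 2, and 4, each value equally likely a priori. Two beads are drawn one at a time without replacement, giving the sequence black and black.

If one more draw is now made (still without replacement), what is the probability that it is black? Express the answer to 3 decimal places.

0.571

Compute the likelihood of the observed sequence for each case: P(data | r = 1) = (1/5)(0/4) = 0; P(data | r = 2) = (2/5)(1/4) = 1/10; P(data | r = 4) = (4/5)(3/4) = 3/5.
Multiplying each by its prior: 1/3 · 0 = 0, 1/3 · 1/10 = 1/30, 1/3 · 3/5 = 1/5; with total 7/30.
Normalising, the posterior is P(r = 1 | data) = 0, P(r = 2 | data) = 1/7, P(r = 4 | data) = 6/7.
So P(black next | data) = Σ P(black next | H) P(H | data) = (0)(1/7) + (2/3)(6/7) = 4/7.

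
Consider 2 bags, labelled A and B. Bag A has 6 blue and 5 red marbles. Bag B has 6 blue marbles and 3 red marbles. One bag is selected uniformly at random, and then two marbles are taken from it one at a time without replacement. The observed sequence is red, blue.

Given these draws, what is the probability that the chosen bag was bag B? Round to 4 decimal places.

0.4783

The likelihood of the observed sequence under each hypothesis: P(data | bag A) = (5/11)(6/10) = 3/11; P(data | bag B) = (3/9)(6/8) = 1/4.
The prior-weighted likelihoods are 1/2 · 3/11 = 3/22, 1/2 · 1/4 = 1/8; these sum to 23/88.
By Bayes' rule, P(bag B | data) = (1/8) / (23/88) = 11/23.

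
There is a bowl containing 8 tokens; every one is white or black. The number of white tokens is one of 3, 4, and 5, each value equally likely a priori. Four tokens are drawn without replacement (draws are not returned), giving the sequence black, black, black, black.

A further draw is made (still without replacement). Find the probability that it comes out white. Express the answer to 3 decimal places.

0.792

The likelihood of the observed sequence under each hypothesis: P(data | r = 3) = (5/8)(4/7)(3/6)(2/5) = 1/14; P(data | r = 4) = (4/8)(3/7)(2/6)(1/5) = 1/70; P(data | r = 5) = (3/8)(2/7)(1/6)(0/5) = 0.
Multiplying each by its prior: 1/3 · 1/14 = 1/42, 1/3 · 1/70 = 1/210, 1/3 · 0 = 0; summing to 1/35.
Normalising, the posterior is P(r = 3 | data) = 5/6, P(r = 4 | data) = 1/6, P(r = 5 | data) = 0.
Averaging over the posterior, P(white next | data) = (3/4)(5/6) + (1)(1/6) = 19/24.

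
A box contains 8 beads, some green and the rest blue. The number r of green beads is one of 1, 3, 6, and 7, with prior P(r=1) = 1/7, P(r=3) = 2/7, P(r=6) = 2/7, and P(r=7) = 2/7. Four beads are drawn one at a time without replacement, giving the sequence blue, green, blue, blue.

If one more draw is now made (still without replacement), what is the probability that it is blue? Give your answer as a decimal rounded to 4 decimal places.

For each hypothesis, P(data | H) works out to: P(data | r = 1) = (7/8)(1/7)(6/6)(5/5) = 1/8; P(data | r = 3) = (5/8)(3/7)(4/6)(3/5) = 3/28; P(data | r = 6) = (2/8)(6/7)(1/6)(0/5) = 0; P(data | r = 7) = (1/8)(7/7)(0/6) = 0.
Multiplying each by its prior: 1/7 · 1/8 = 1/56, 2/7 · 3/28 = 3/98, 2/7 · 0 = 0, 2/7 · 0 = 0; with total 19/392.
The posterior is then P(r = 1 | data) = 7/19, P(r = 3 | data) = 12/19, P(r = 6 | data) = 0, P(r = 7 | data) = 0.
Averaging over the posterior, P(blue next | data) = (1)(7/19) + (1/2)(12/19) = 13/19.

0.6842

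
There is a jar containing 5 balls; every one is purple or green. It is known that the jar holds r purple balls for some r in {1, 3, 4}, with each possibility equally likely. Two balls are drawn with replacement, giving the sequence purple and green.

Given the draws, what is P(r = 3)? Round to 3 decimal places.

0.429

For each hypothesis, P(data | H) works out to: P(data | r = 1) = (1/5)(4/5) = 4/25; P(data | r = 3) = (3/5)(2/5) = 6/25; P(data | r = 4) = (4/5)(1/5) = 4/25.
Weighting by the prior gives 1/3 · 4/25 = 4/75, 1/3 · 6/25 = 2/25, 1/3 · 4/25 = 4/75; summing to 14/75.
So P(r = 3 | data) = (2/25) / (14/75) = 3/7.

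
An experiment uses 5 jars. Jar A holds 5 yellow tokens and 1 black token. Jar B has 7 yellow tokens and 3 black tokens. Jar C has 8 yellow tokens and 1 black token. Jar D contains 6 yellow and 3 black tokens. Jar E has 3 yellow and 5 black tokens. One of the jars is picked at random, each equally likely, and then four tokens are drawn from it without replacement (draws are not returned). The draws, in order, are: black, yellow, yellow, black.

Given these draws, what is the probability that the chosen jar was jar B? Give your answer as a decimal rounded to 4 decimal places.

The likelihood of the observed sequence under each hypothesis: P(data | jar A) = (1/6)(5/5)(4/4)(0/3) = 0; P(data | jar B) = (3/10)(7/9)(6/8)(2/7) = 1/20; P(data | jar C) = (1/9)(8/8)(7/7)(0/6) = 0; P(data | jar D) = (3/9)(6/8)(5/7)(2/6) = 5/84; P(data | jar E) = (5/8)(3/7)(2/6)(4/5) = 1/14.
Multiplying each by its prior: 1/5 · 0 = 0, 1/5 · 1/20 = 1/100, 1/5 · 0 = 0, 1/5 · 5/84 = 1/84, 1/5 · 1/14 = 1/70; with total 19/525.
By Bayes' rule, P(jar B | data) = (1/100) / (19/525) = 21/76.

0.2763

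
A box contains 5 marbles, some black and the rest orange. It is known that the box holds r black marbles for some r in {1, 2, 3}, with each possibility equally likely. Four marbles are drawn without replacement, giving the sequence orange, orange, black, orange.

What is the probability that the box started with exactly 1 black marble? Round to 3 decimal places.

The likelihood of the observed sequence under each hypothesis: P(data | r = 1) = (4/5)(3/4)(1/3)(2/2) = 1/5; P(data | r = 2) = (3/5)(2/4)(2/3)(1/2) = 1/10; P(data | r = 3) = (2/5)(1/4)(3/3)(0/2) = 0.
Multiplying each by its prior: 1/3 · 1/5 = 1/15, 1/3 · 1/10 = 1/30, 1/3 · 0 = 0; summing to 1/10.
So P(r = 1 | data) = (1/15) / (1/10) = 2/3.

0.667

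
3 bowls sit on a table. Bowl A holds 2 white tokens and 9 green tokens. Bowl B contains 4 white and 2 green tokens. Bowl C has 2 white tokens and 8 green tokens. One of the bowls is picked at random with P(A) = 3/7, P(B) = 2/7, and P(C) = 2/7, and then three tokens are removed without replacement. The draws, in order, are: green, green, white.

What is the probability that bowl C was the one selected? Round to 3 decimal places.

0.353

The likelihood of the observed sequence under each hypothesis: P(data | bowl A) = (9/11)(8/10)(2/9) = 0.14545; P(data | bowl B) = (2/6)(1/5)(4/4) = 0.066667; P(data | bowl C) = (8/10)(7/9)(2/8) = 0.15556.
Multiplying each by its prior: 3/7 · 0.14545 = 0.062338, 2/7 · 0.066667 = 0.019048, 2/7 · 0.15556 = 0.044444; these sum to 0.12583.
Hence P(bowl C | data) = (0.044444) / (0.12583) = 0.35321.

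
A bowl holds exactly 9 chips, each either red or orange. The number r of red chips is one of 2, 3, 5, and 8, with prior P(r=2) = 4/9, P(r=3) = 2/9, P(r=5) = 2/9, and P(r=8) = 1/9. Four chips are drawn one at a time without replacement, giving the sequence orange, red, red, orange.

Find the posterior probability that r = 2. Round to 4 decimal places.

For each hypothesis, P(data | H) works out to: P(data | r = 2) = (7/9)(2/8)(1/7)(6/6) = 1/36; P(data | r = 3) = (6/9)(3/8)(2/7)(5/6) = 5/84; P(data | r = 5) = (4/9)(5/8)(4/7)(3/6) = 5/63; P(data | r = 8) = (1/9)(8/8)(7/7)(0/6) = 0.
Multiplying each by its prior: 4/9 · 1/36 = 1/81, 2/9 · 5/84 = 5/378, 2/9 · 5/63 = 10/567, 1/9 · 0 = 0; these sum to 7/162.
Therefore the posterior P(r = 2 | data) = (1/81) / (7/162) = 2/7.

0.2857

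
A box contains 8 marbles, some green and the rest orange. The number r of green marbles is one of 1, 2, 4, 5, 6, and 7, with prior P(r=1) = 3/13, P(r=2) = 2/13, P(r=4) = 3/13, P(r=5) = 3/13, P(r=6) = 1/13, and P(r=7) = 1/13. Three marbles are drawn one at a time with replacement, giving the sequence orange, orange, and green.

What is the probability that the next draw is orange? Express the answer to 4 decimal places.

0.6011

The likelihood of the observed sequence under each hypothesis: P(data | r = 1) = (7/8)(7/8)(1/8) = 0.095703; P(data | r = 2) = (6/8)(6/8)(2/8) = 0.14062; P(data | r = 4) = (4/8)(4/8)(4/8) = 0.125; P(data | r = 5) = (3/8)(3/8)(5/8) = 0.087891; P(data | r = 6) = (2/8)(2/8)(6/8) = 0.046875; P(data | r = 7) = (1/8)(1/8)(7/8) = 0.013672.
Weighting by the prior gives 3/13 · 0.095703 = 0.022085, 2/13 · 0.14062 = 0.021635, 3/13 · 0.125 = 0.028846, 3/13 · 0.087891 = 0.020282, 1/13 · 0.046875 = 0.0036058, 1/13 · 0.013672 = 0.0010517; these sum to 0.097506.
Dividing through by the total gives posterior P(r = 1 | data) = 0.2265, P(r = 2 | data) = 0.22188, P(r = 4 | data) = 0.29584, P(r = 5 | data) = 0.20801, P(r = 6 | data) = 0.03698, P(r = 7 | data) = 0.010786.
The predictive probability is P(orange next | data) = (7/8)(0.2265) + (3/4)(0.22188) + (1/2)(0.29584) + (3/8)(0.20801) + (1/4)(0.03698) + (1/8)(0.010786) = 0.60112.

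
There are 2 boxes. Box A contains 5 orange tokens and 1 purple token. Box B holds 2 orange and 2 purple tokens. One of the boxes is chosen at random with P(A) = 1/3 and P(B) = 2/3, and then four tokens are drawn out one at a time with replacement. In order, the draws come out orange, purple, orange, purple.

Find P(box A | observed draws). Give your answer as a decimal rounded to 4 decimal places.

0.1337

Under each hypothesis, the probability of the observed sequence is: P(data | box A) = (5/6)(1/6)(5/6)(1/6) = 0.01929; P(data | box B) = (2/4)(2/4)(2/4)(2/4) = 0.0625.
Weighting by the prior gives 1/3 · 0.01929 = 0.00643, 2/3 · 0.0625 = 0.041667; with total 0.048097.
By Bayes' rule, P(box A | data) = (0.00643) / (0.048097) = 0.13369.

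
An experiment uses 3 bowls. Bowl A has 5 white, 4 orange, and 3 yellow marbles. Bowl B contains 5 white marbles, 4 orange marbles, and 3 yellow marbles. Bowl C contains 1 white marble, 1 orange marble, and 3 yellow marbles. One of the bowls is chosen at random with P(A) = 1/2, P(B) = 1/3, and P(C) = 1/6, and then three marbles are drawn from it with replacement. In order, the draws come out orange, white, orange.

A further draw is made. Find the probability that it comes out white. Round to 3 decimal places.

Under each hypothesis, the probability of the observed sequence is: P(data | bowl A) = (4/12)(5/12)(4/12) = 0.046296; P(data | bowl B) = (4/12)(5/12)(4/12) = 0.046296; P(data | bowl C) = (1/5)(1/5)(1/5) = 0.008.
Multiplying each by its prior: 1/2 · 0.046296 = 0.023148, 1/3 · 0.046296 = 0.015432, 1/6 · 0.008 = 0.0013333; summing to 0.039914.
Normalising, the posterior is P(bowl A | data) = 0.57996, P(bowl B | data) = 0.38664, P(bowl C | data) = 0.033406.
Averaging over the posterior, P(white next | data) = (5/12)(0.57996) + (5/12)(0.38664) + (1/5)(0.033406) = 0.40943.

0.409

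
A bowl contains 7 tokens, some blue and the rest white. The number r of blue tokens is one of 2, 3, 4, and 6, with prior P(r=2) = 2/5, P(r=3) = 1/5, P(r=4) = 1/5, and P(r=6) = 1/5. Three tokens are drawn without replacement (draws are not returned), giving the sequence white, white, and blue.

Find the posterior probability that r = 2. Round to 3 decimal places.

0.571

The likelihood of the observed sequence under each hypothesis: P(data | r = 2) = (5/7)(4/6)(2/5) = 4/21; P(data | r = 3) = (4/7)(3/6)(3/5) = 6/35; P(data | r = 4) = (3/7)(2/6)(4/5) = 4/35; P(data | r = 6) = (1/7)(0/6) = 0.
Multiplying each by its prior: 2/5 · 4/21 = 8/105, 1/5 · 6/35 = 6/175, 1/5 · 4/35 = 4/175, 1/5 · 0 = 0; with total 2/15.
So P(r = 2 | data) = (8/105) / (2/15) = 4/7.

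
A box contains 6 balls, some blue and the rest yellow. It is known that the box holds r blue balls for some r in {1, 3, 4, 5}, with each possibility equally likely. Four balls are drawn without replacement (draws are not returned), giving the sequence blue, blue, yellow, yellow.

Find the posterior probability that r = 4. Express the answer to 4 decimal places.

0.4000

The likelihood of the observed sequence under each hypothesis: P(data | r = 1) = (1/6)(0/5) = 0; P(data | r = 3) = (3/6)(2/5)(3/4)(2/3) = 1/10; P(data | r = 4) = (4/6)(3/5)(2/4)(1/3) = 1/15; P(data | r = 5) = (5/6)(4/5)(1/4)(0/3) = 0.
The prior-weighted likelihoods are 1/4 · 0 = 0, 1/4 · 1/10 = 1/40, 1/4 · 1/15 = 1/60, 1/4 · 0 = 0; with total 1/24.
Therefore the posterior P(r = 4 | data) = (1/60) / (1/24) = 2/5.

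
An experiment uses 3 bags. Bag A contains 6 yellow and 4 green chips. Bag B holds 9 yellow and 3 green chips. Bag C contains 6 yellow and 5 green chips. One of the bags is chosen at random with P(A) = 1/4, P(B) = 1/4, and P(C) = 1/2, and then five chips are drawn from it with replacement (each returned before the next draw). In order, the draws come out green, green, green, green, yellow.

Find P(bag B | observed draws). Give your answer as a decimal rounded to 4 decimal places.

0.0452

For each hypothesis, P(data | H) works out to: P(data | bag A) = (4/10)(4/10)(4/10)(4/10)(6/10) = 0.01536; P(data | bag B) = (3/12)(3/12)(3/12)(3/12)(9/12) = 0.0029297; P(data | bag C) = (5/11)(5/11)(5/11)(5/11)(6/11) = 0.023285.
Multiplying each by its prior: 1/4 · 0.01536 = 0.00384, 1/4 · 0.0029297 = 0.00073242, 1/2 · 0.023285 = 0.011642; these sum to 0.016215.
So P(bag B | data) = (0.00073242) / (0.016215) = 0.04517.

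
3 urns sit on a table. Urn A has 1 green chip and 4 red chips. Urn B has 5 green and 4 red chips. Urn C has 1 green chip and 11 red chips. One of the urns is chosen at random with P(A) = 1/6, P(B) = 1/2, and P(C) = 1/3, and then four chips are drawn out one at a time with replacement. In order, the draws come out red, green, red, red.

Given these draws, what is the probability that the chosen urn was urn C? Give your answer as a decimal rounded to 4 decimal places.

For each hypothesis, P(data | H) works out to: P(data | urn A) = (4/5)(1/5)(4/5)(4/5) = 0.1024; P(data | urn B) = (4/9)(5/9)(4/9)(4/9) = 0.048773; P(data | urn C) = (11/12)(1/12)(11/12)(11/12) = 0.064188.
Weighting by the prior gives 1/6 · 0.1024 = 0.017067, 1/2 · 0.048773 = 0.024387, 1/3 · 0.064188 = 0.021396; these sum to 0.062849.
By Bayes' rule, P(urn C | data) = (0.021396) / (0.062849) = 0.34043.

0.3404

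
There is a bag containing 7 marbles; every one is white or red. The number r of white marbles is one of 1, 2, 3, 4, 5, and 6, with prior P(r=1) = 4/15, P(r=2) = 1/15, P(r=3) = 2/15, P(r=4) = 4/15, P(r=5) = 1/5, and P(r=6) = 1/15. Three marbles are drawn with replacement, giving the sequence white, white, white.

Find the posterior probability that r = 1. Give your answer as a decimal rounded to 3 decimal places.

Compute the likelihood of the observed sequence for each case: P(data | r = 1) = (1/7)(1/7)(1/7) = 0.0029155; P(data | r = 2) = (2/7)(2/7)(2/7) = 0.023324; P(data | r = 3) = (3/7)(3/7)(3/7) = 0.078717; P(data | r = 4) = (4/7)(4/7)(4/7) = 0.18659; P(data | r = 5) = (5/7)(5/7)(5/7) = 0.36443; P(data | r = 6) = (6/7)(6/7)(6/7) = 0.62974.
The prior-weighted likelihoods are 4/15 · 0.0029155 = 0.00077745, 1/15 · 0.023324 = 0.0015549, 2/15 · 0.078717 = 0.010496, 4/15 · 0.18659 = 0.049757, 1/5 · 0.36443 = 0.072886, 1/15 · 0.62974 = 0.041983; with total 0.17745.
Hence P(r = 1 | data) = (0.00077745) / (0.17745) = 0.0043812.

0.004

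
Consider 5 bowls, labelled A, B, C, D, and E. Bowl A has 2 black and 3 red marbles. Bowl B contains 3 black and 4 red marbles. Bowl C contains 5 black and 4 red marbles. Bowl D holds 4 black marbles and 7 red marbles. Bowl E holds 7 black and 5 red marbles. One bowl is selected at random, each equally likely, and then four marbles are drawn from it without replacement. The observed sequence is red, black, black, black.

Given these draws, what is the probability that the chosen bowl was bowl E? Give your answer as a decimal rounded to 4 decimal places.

For each hypothesis, P(data | H) works out to: P(data | bowl A) = (3/5)(2/4)(1/3)(0/2) = 0; P(data | bowl B) = (4/7)(3/6)(2/5)(1/4) = 0.028571; P(data | bowl C) = (4/9)(5/8)(4/7)(3/6) = 0.079365; P(data | bowl D) = (7/11)(4/10)(3/9)(2/8) = 0.021212; P(data | bowl E) = (5/12)(7/11)(6/10)(5/9) = 0.088384.
Multiplying each by its prior: 1/5 · 0 = 0, 1/5 · 0.028571 = 0.0057143, 1/5 · 0.079365 = 0.015873, 1/5 · 0.021212 = 0.0042424, 1/5 · 0.088384 = 0.017677; these sum to 0.043506.
Hence P(bowl E | data) = (0.017677) / (0.043506) = 0.4063.

0.4063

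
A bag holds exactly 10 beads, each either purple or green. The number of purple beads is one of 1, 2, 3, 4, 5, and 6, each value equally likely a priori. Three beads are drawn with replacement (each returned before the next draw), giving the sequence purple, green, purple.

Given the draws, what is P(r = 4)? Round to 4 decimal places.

0.2047

For each hypothesis, P(data | H) works out to: P(data | r = 1) = (1/10)(9/10)(1/10) = 0.009; P(data | r = 2) = (2/10)(8/10)(2/10) = 0.032; P(data | r = 3) = (3/10)(7/10)(3/10) = 0.063; P(data | r = 4) = (4/10)(6/10)(4/10) = 0.096; P(data | r = 5) = (5/10)(5/10)(5/10) = 0.125; P(data | r = 6) = (6/10)(4/10)(6/10) = 0.144.
The prior-weighted likelihoods are 1/6 · 0.009 = 0.0015, 1/6 · 0.032 = 0.0053333, 1/6 · 0.063 = 0.0105, 1/6 · 0.096 = 0.016, 1/6 · 0.125 = 0.020833, 1/6 · 0.144 = 0.024; with total 0.078167.
Hence P(r = 4 | data) = (0.016) / (0.078167) = 0.20469.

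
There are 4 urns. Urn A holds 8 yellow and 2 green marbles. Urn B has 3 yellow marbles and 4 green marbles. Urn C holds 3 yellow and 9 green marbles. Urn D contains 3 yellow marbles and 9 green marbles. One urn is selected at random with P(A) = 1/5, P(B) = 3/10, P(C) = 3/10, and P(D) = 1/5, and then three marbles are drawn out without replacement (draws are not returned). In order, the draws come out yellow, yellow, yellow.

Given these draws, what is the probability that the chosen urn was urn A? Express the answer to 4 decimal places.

For each hypothesis, P(data | H) works out to: P(data | urn A) = (8/10)(7/9)(6/8) = 0.46667; P(data | urn B) = (3/7)(2/6)(1/5) = 0.028571; P(data | urn C) = (3/12)(2/11)(1/10) = 0.0045455; P(data | urn D) = (3/12)(2/11)(1/10) = 0.0045455.
The prior-weighted likelihoods are 1/5 · 0.46667 = 0.093333, 3/10 · 0.028571 = 0.0085714, 3/10 · 0.0045455 = 0.0013636, 1/5 · 0.0045455 = 0.00090909; summing to 0.10418.
So P(urn A | data) = (0.093333) / (0.10418) = 0.89591.

0.8959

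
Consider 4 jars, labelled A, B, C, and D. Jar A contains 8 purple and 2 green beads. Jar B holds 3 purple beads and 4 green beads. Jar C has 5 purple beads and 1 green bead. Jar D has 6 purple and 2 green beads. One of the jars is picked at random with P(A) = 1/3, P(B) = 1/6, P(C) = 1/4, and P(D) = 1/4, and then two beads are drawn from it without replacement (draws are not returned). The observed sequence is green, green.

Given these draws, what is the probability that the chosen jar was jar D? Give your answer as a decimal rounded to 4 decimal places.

0.1396

Under each hypothesis, the probability of the observed sequence is: P(data | jar A) = (2/10)(1/9) = 0.022222; P(data | jar B) = (4/7)(3/6) = 0.28571; P(data | jar C) = (1/6)(0/5) = 0; P(data | jar D) = (2/8)(1/7) = 0.035714.
Multiplying each by its prior: 1/3 · 0.022222 = 0.0074074, 1/6 · 0.28571 = 0.047619, 1/4 · 0 = 0, 1/4 · 0.035714 = 0.0089286; these sum to 0.063955.
By Bayes' rule, P(jar D | data) = (0.0089286) / (0.063955) = 0.13961.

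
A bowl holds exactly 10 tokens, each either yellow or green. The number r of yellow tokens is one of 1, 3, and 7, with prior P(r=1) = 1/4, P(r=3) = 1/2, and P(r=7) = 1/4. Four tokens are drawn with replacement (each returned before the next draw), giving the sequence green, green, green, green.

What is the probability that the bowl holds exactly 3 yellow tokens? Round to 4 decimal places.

Compute the likelihood of the observed sequence for each case: P(data | r = 1) = (9/10)(9/10)(9/10)(9/10) = 0.6561; P(data | r = 3) = (7/10)(7/10)(7/10)(7/10) = 0.2401; P(data | r = 7) = (3/10)(3/10)(3/10)(3/10) = 0.0081.
Weighting by the prior gives 1/4 · 0.6561 = 0.16403, 1/2 · 0.2401 = 0.12005, 1/4 · 0.0081 = 0.002025; with total 0.2861.
Therefore the posterior P(r = 3 | data) = (0.12005) / (0.2861) = 0.41961.

0.4196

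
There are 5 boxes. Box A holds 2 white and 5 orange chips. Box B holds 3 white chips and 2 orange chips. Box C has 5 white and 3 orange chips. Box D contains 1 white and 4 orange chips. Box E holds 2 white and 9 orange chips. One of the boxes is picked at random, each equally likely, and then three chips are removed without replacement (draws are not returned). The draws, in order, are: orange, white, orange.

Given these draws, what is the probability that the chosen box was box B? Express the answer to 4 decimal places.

0.1379

Compute the likelihood of the observed sequence for each case: P(data | box A) = (5/7)(2/6)(4/5) = 0.19048; P(data | box B) = (2/5)(3/4)(1/3) = 0.1; P(data | box C) = (3/8)(5/7)(2/6) = 0.089286; P(data | box D) = (4/5)(1/4)(3/3) = 0.2; P(data | box E) = (9/11)(2/10)(8/9) = 0.14545.
The prior-weighted likelihoods are 1/5 · 0.19048 = 0.038095, 1/5 · 0.1 = 0.02, 1/5 · 0.089286 = 0.017857, 1/5 · 0.2 = 0.04, 1/5 · 0.14545 = 0.029091; summing to 0.14504.
Hence P(box B | data) = (0.02) / (0.14504) = 0.13789.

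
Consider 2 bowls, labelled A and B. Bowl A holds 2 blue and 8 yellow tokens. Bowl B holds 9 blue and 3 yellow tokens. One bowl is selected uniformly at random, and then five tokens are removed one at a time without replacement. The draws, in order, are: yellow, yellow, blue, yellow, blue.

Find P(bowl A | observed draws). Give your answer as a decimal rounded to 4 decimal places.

Compute the likelihood of the observed sequence for each case: P(data | bowl A) = (8/10)(7/9)(2/8)(6/7)(1/6) = 0.022222; P(data | bowl B) = (3/12)(2/11)(9/10)(1/9)(8/8) = 0.0045455.
Multiplying each by its prior: 1/2 · 0.022222 = 0.011111, 1/2 · 0.0045455 = 0.0022727; these sum to 0.013384.
By Bayes' rule, P(bowl A | data) = (0.011111) / (0.013384) = 0.83019.

0.8302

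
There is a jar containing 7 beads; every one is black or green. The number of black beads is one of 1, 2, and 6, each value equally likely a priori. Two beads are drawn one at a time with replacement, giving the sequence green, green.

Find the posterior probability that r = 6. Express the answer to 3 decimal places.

The likelihood of the observed sequence under each hypothesis: P(data | r = 1) = (6/7)(6/7) = 36/49; P(data | r = 2) = (5/7)(5/7) = 25/49; P(data | r = 6) = (1/7)(1/7) = 1/49.
The prior-weighted likelihoods are 1/3 · 36/49 = 12/49, 1/3 · 25/49 = 25/147, 1/3 · 1/49 = 1/147; these sum to 62/147.
By Bayes' rule, P(r = 6 | data) = (1/147) / (62/147) = 1/62.

0.016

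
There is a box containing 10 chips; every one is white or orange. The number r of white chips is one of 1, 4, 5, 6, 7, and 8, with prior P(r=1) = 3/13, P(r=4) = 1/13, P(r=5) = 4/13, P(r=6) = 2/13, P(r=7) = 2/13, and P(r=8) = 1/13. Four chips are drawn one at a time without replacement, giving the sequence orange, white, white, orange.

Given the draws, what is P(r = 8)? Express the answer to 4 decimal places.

0.0340

The likelihood of the observed sequence under each hypothesis: P(data | r = 1) = (9/10)(1/9)(0/8) = 0; P(data | r = 4) = (6/10)(4/9)(3/8)(5/7) = 0.071429; P(data | r = 5) = (5/10)(5/9)(4/8)(4/7) = 0.079365; P(data | r = 6) = (4/10)(6/9)(5/8)(3/7) = 0.071429; P(data | r = 7) = (3/10)(7/9)(6/8)(2/7) = 0.05; P(data | r = 8) = (2/10)(8/9)(7/8)(1/7) = 0.022222.
Weighting by the prior gives 3/13 · 0 = 0, 1/13 · 0.071429 = 0.0054945, 4/13 · 0.079365 = 0.02442, 2/13 · 0.071429 = 0.010989, 2/13 · 0.05 = 0.0076923, 1/13 · 0.022222 = 0.0017094; these sum to 0.050305.
Hence P(r = 8 | data) = (0.0017094) / (0.050305) = 0.033981.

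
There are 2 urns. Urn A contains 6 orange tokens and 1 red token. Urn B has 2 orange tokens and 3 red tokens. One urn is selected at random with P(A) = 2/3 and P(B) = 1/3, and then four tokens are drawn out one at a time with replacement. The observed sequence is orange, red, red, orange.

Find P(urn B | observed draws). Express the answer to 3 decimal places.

Compute the likelihood of the observed sequence for each case: P(data | urn A) = (6/7)(1/7)(1/7)(6/7) = 0.014994; P(data | urn B) = (2/5)(3/5)(3/5)(2/5) = 0.0576.
The prior-weighted likelihoods are 2/3 · 0.014994 = 0.0099958, 1/3 · 0.0576 = 0.0192; these sum to 0.029196.
By Bayes' rule, P(urn B | data) = (0.0192) / (0.029196) = 0.65763.

0.658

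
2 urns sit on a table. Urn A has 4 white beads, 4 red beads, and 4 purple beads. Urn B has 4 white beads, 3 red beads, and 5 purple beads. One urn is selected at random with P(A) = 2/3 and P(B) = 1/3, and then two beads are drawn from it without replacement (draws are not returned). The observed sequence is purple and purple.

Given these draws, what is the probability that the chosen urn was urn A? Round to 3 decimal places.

For each hypothesis, P(data | H) works out to: P(data | urn A) = (4/12)(3/11) = 1/11; P(data | urn B) = (5/12)(4/11) = 5/33.
The prior-weighted likelihoods are 2/3 · 1/11 = 2/33, 1/3 · 5/33 = 5/99; these sum to 1/9.
By Bayes' rule, P(urn A | data) = (2/33) / (1/9) = 6/11.

0.545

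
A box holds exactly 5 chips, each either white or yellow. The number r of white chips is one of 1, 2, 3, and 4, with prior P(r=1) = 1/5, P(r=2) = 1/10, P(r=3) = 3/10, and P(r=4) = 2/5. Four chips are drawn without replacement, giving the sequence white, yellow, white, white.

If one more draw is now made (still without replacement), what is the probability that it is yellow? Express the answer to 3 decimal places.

0.273

For each hypothesis, P(data | H) works out to: P(data | r = 1) = (1/5)(4/4)(0/3) = 0; P(data | r = 2) = (2/5)(3/4)(1/3)(0/2) = 0; P(data | r = 3) = (3/5)(2/4)(2/3)(1/2) = 1/10; P(data | r = 4) = (4/5)(1/4)(3/3)(2/2) = 1/5.
The prior-weighted likelihoods are 1/5 · 0 = 0, 1/10 · 0 = 0, 3/10 · 1/10 = 3/100, 2/5 · 1/5 = 2/25; these sum to 11/100.
The posterior is then P(r = 1 | data) = 0, P(r = 2 | data) = 0, P(r = 3 | data) = 3/11, P(r = 4 | data) = 8/11.
Averaging over the posterior, P(yellow next | data) = (1)(3/11) + (0)(8/11) = 3/11.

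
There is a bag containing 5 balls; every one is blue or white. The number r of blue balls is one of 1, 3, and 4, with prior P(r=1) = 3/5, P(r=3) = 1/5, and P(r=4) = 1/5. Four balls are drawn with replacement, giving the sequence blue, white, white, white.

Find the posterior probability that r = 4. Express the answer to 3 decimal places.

0.018

Under each hypothesis, the probability of the observed sequence is: P(data | r = 1) = (1/5)(4/5)(4/5)(4/5) = 0.1024; P(data | r = 3) = (3/5)(2/5)(2/5)(2/5) = 0.0384; P(data | r = 4) = (4/5)(1/5)(1/5)(1/5) = 0.0064.
Weighting by the prior gives 3/5 · 0.1024 = 0.06144, 1/5 · 0.0384 = 0.00768, 1/5 · 0.0064 = 0.00128; summing to 0.0704.
Hence P(r = 4 | data) = (0.00128) / (0.0704) = 0.018182.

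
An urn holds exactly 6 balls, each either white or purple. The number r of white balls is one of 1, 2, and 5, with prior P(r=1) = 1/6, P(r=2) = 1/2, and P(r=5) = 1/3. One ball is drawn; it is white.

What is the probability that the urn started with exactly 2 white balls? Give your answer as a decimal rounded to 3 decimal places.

0.353

The likelihood of this draw under each hypothesis: P(data | r = 1) = (1/6) = 1/6; P(data | r = 2) = (2/6) = 1/3; P(data | r = 5) = (5/6) = 5/6.
Weighting by the prior gives 1/6 · 1/6 = 1/36, 1/2 · 1/3 = 1/6, 1/3 · 5/6 = 5/18; these sum to 17/36.
Therefore the posterior P(r = 2 | data) = (1/6) / (17/36) = 6/17.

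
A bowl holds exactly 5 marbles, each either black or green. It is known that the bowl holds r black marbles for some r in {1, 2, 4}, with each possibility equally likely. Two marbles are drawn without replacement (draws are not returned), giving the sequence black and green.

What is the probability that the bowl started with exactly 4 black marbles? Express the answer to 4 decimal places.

For each hypothesis, P(data | H) works out to: P(data | r = 1) = (1/5)(4/4) = 1/5; P(data | r = 2) = (2/5)(3/4) = 3/10; P(data | r = 4) = (4/5)(1/4) = 1/5.
Multiplying each by its prior: 1/3 · 1/5 = 1/15, 1/3 · 3/10 = 1/10, 1/3 · 1/5 = 1/15; these sum to 7/30.
By Bayes' rule, P(r = 4 | data) = (1/15) / (7/30) = 2/7.

0.2857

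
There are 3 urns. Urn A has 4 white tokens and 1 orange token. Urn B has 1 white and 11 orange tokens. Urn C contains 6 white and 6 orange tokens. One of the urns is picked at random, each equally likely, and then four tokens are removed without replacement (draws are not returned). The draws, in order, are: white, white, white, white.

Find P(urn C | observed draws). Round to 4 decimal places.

0.1316

Under each hypothesis, the probability of the observed sequence is: P(data | urn A) = (4/5)(3/4)(2/3)(1/2) = 1/5; P(data | urn B) = (1/12)(0/11) = 0; P(data | urn C) = (6/12)(5/11)(4/10)(3/9) = 1/33.
The prior-weighted likelihoods are 1/3 · 1/5 = 1/15, 1/3 · 0 = 0, 1/3 · 1/33 = 1/99; summing to 38/495.
By Bayes' rule, P(urn C | data) = (1/99) / (38/495) = 5/38.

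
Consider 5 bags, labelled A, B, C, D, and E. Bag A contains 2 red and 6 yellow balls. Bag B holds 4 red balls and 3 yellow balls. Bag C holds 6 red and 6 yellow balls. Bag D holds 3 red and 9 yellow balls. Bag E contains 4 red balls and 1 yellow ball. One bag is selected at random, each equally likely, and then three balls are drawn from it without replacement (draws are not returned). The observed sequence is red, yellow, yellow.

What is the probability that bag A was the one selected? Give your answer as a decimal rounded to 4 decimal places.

For each hypothesis, P(data | H) works out to: P(data | bag A) = (2/8)(6/7)(5/6) = 5/28; P(data | bag B) = (4/7)(3/6)(2/5) = 4/35; P(data | bag C) = (6/12)(6/11)(5/10) = 3/22; P(data | bag D) = (3/12)(9/11)(8/10) = 9/55; P(data | bag E) = (4/5)(1/4)(0/3) = 0.
Weighting by the prior gives 1/5 · 5/28 = 1/28, 1/5 · 4/35 = 4/175, 1/5 · 3/22 = 3/110, 1/5 · 9/55 = 9/275, 1/5 · 0 = 0; summing to 83/700.
So P(bag A | data) = (1/28) / (83/700) = 25/83.

0.3012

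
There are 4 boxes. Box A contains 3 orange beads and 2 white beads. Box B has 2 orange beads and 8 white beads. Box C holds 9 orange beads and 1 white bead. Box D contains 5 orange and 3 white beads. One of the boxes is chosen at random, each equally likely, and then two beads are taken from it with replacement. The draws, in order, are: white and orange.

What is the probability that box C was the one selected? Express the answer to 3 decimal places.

0.124

Under each hypothesis, the probability of the observed sequence is: P(data | box A) = (2/5)(3/5) = 0.24; P(data | box B) = (8/10)(2/10) = 0.16; P(data | box C) = (1/10)(9/10) = 0.09; P(data | box D) = (3/8)(5/8) = 0.23438.
Weighting by the prior gives 1/4 · 0.24 = 0.06, 1/4 · 0.16 = 0.04, 1/4 · 0.09 = 0.0225, 1/4 · 0.23438 = 0.058594; summing to 0.18109.
By Bayes' rule, P(box C | data) = (0.0225) / (0.18109) = 0.12425.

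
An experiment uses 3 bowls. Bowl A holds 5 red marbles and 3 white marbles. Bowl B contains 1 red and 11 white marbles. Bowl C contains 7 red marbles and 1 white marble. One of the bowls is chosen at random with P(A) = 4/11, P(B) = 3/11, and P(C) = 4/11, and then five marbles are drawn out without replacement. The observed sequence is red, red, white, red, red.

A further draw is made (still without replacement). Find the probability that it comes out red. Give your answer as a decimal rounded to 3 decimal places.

Compute the likelihood of the observed sequence for each case: P(data | bowl A) = (5/8)(4/7)(3/6)(3/5)(2/4) = 3/56; P(data | bowl B) = (1/12)(0/11) = 0; P(data | bowl C) = (7/8)(6/7)(1/6)(5/5)(4/4) = 1/8.
Multiplying each by its prior: 4/11 · 3/56 = 3/154, 3/11 · 0 = 0, 4/11 · 1/8 = 1/22; with total 5/77.
The posterior is then P(bowl A | data) = 3/10, P(bowl B | data) = 0, P(bowl C | data) = 7/10.
So P(red next | data) = Σ P(red next | H) P(H | data) = (1/3)(3/10) + (1)(7/10) = 4/5.

0.800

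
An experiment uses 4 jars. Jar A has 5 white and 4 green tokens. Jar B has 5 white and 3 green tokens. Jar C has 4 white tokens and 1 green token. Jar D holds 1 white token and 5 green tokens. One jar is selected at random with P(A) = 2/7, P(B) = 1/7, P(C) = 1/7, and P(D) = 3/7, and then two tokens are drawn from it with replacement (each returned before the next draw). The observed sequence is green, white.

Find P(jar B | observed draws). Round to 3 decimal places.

0.180

Compute the likelihood of the observed sequence for each case: P(data | jar A) = (4/9)(5/9) = 0.24691; P(data | jar B) = (3/8)(5/8) = 0.23438; P(data | jar C) = (1/5)(4/5) = 0.16; P(data | jar D) = (5/6)(1/6) = 0.13889.
Multiplying each by its prior: 2/7 · 0.24691 = 0.070547, 1/7 · 0.23438 = 0.033482, 1/7 · 0.16 = 0.022857, 3/7 · 0.13889 = 0.059524; with total 0.18641.
By Bayes' rule, P(jar B | data) = (0.033482) / (0.18641) = 0.17962.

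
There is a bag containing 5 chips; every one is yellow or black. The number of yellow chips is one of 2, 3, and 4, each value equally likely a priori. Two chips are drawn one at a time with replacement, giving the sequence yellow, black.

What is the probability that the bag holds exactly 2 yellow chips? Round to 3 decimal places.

The likelihood of the observed sequence under each hypothesis: P(data | r = 2) = (2/5)(3/5) = 6/25; P(data | r = 3) = (3/5)(2/5) = 6/25; P(data | r = 4) = (4/5)(1/5) = 4/25.
The prior-weighted likelihoods are 1/3 · 6/25 = 2/25, 1/3 · 6/25 = 2/25, 1/3 · 4/25 = 4/75; these sum to 16/75.
Hence P(r = 2 | data) = (2/25) / (16/75) = 3/8.

0.375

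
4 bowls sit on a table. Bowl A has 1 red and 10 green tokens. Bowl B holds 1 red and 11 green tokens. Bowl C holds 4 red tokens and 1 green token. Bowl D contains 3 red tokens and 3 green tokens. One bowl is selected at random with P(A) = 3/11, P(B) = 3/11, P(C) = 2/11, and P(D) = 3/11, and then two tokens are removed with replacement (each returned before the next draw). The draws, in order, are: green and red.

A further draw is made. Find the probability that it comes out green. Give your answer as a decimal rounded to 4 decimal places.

For each hypothesis, P(data | H) works out to: P(data | bowl A) = (10/11)(1/11) = 0.082645; P(data | bowl B) = (11/12)(1/12) = 0.076389; P(data | bowl C) = (1/5)(4/5) = 0.16; P(data | bowl D) = (3/6)(3/6) = 0.25.
Multiplying each by its prior: 3/11 · 0.082645 = 0.022539, 3/11 · 0.076389 = 0.020833, 2/11 · 0.16 = 0.029091, 3/11 · 0.25 = 0.068182; these sum to 0.14065.
Dividing through by the total gives posterior P(bowl A | data) = 0.16026, P(bowl B | data) = 0.14813, P(bowl C | data) = 0.20684, P(bowl D | data) = 0.48478.
So P(green next | data) = Σ P(green next | H) P(H | data) = (10/11)(0.16026) + (11/12)(0.14813) + (1/5)(0.20684) + (1/2)(0.48478) = 0.56523.

0.5652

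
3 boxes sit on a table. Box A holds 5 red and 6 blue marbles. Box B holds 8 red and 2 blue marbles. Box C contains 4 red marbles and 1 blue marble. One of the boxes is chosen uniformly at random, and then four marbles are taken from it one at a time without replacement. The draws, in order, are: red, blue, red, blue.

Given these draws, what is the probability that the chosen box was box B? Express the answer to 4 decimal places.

Under each hypothesis, the probability of the observed sequence is: P(data | box A) = (5/11)(6/10)(4/9)(5/8) = 0.075758; P(data | box B) = (8/10)(2/9)(7/8)(1/7) = 0.022222; P(data | box C) = (4/5)(1/4)(3/3)(0/2) = 0.
Weighting by the prior gives 1/3 · 0.075758 = 0.025253, 1/3 · 0.022222 = 0.0074074, 1/3 · 0 = 0; these sum to 0.03266.
Hence P(box B | data) = (0.0074074) / (0.03266) = 0.2268.

0.2268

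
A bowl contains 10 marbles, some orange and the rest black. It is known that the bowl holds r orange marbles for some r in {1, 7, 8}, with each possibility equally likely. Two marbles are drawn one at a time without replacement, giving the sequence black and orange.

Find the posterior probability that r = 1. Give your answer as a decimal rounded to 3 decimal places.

Under each hypothesis, the probability of the observed sequence is: P(data | r = 1) = (9/10)(1/9) = 1/10; P(data | r = 7) = (3/10)(7/9) = 7/30; P(data | r = 8) = (2/10)(8/9) = 8/45.
Multiplying each by its prior: 1/3 · 1/10 = 1/30, 1/3 · 7/30 = 7/90, 1/3 · 8/45 = 8/135; with total 23/135.
By Bayes' rule, P(r = 1 | data) = (1/30) / (23/135) = 9/46.

0.196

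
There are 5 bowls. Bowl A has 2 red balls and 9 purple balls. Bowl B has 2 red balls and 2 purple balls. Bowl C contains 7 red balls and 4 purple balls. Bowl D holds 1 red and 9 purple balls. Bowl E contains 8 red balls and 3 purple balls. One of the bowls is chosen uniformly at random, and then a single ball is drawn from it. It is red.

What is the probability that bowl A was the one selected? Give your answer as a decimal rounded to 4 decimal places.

0.0847

The likelihood of this draw under each hypothesis: P(data | bowl A) = (2/11) = 2/11; P(data | bowl B) = (2/4) = 1/2; P(data | bowl C) = (7/11) = 7/11; P(data | bowl D) = (1/10) = 1/10; P(data | bowl E) = (8/11) = 8/11.
The prior-weighted likelihoods are 1/5 · 2/11 = 2/55, 1/5 · 1/2 = 1/10, 1/5 · 7/11 = 7/55, 1/5 · 1/10 = 1/50, 1/5 · 8/11 = 8/55; these sum to 118/275.
Hence P(bowl A | data) = (2/55) / (118/275) = 5/59.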